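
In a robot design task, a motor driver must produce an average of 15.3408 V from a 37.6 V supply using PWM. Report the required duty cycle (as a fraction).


D = V_avg/V_supply = 15.3408/37.6 = 0.4080

0.4080


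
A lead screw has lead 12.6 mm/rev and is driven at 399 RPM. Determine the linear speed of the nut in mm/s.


v = lead * (RPM/60) = 12.6*399/60 = 83.7900

83.7900 mm/s


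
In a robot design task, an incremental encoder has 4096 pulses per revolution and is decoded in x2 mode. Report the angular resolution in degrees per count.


resolution = 360 / (PPR * 2) = 360 / 8192 = 0.0439

0.0439 degrees


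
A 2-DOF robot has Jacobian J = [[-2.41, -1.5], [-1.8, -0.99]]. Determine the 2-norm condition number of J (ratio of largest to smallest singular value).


JJ^T eigenvalues: trace(JJ^T) = 12.2782, det(JJ^T) = det(J)^2 = 0.09865881
s_max^2 = (12.2782 + sqrt(150.35956000))/2 = 12.27015945
s_min^2 = (12.2782 - sqrt(150.35956000))/2 = 0.00804055
kappa = s_max/s_min = sqrt(12.27015945/0.00804055) = 39.0645

39.0645


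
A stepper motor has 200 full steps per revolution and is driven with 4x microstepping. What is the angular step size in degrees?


step = 360/(200*4) = 360/800 = 0.4500

0.4500 degrees


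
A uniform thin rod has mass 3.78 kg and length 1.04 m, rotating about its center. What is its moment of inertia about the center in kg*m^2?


I = (1/12)*m*L^2 = (1/12)*3.78*1.04^2 = 0.3407

0.3407 kg*m^2


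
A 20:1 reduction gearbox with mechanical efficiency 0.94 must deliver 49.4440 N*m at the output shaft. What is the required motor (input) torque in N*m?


tau_in = tau_out / (N * eta) = 49.4440 / (20 * 0.94) = 2.6300

2.6300 N*m


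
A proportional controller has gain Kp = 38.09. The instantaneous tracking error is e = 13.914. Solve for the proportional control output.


u_P = Kp * e = 38.09 * 13.914 = 529.9843

529.9843


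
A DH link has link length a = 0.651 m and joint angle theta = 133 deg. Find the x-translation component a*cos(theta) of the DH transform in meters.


a*cos(theta) = 0.651*cos(133 deg) = -0.4440

-0.4440 m


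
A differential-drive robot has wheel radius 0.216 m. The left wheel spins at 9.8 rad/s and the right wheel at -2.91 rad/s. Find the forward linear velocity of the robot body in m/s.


v = r*(wR + wL)/2 = 0.216*(-2.91 + 9.8)/2 = 0.7441

0.7441 m/s


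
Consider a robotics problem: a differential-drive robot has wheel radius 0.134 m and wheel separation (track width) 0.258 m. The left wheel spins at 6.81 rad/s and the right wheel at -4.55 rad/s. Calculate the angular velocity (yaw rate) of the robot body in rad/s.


omega = r*(wR - wL)/L = 0.134*(-4.55 - (6.81))/0.258 = -5.9002

-5.9002 rad/s


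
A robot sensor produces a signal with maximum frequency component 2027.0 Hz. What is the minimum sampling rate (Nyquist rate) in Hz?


f_s,min = 2*f_max = 2*2027.0 = 4054.0000

4054.0000 Hz


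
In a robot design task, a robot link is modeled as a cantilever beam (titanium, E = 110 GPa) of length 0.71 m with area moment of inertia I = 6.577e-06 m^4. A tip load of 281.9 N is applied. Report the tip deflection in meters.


delta = F*L^3/(3*E*I) = 281.9*0.71^3/(3*1.100e+11*6.577e-06)
      = 100.8951109/2170410 = 4.6487e-05

4.6487e-05 m


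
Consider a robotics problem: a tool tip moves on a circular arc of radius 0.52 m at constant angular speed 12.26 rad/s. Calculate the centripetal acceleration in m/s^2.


a_c = omega^2 * r = 12.26^2 * 0.52 = 78.1600

78.1600 m/s^2


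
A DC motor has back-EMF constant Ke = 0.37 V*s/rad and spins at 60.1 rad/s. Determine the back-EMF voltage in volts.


V_emf = Ke * omega = 0.37*60.1 = 22.2370

22.2370 V


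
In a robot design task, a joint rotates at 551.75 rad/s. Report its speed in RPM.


RPM = 551.75 * 60/(2*pi) = 5268.8244

5268.8244 RPM


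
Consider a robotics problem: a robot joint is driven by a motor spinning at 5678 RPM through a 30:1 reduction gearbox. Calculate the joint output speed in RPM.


omega_joint = omega_motor / N = 5678 / 30 = 189.2667

189.2667 RPM


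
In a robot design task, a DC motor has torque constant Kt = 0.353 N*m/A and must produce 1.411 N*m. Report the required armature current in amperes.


I = tau / Kt = 1.411/0.353 = 3.9972

3.9972 A


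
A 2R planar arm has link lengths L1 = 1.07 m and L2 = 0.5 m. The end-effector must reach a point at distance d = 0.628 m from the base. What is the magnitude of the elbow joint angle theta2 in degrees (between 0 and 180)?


cos(th2) = (d^2 - L1^2 - L2^2)/(2*L1*L2) = (0.628^2 - 1.07^2 - 0.5^2)/(2*1.07*0.5) = -0.93506168
th2 = acos(-0.93506168) = 159.2381 deg

159.2381 degrees


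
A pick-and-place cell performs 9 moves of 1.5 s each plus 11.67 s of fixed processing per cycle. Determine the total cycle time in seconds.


T = 9*1.5 + 11.67 = 25.1700

25.1700 s


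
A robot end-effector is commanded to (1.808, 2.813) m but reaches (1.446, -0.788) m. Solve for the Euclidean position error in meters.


dx = 1.446 - (1.808) = -0.3620, dy = -0.788 - (2.813) = -3.6010
err = sqrt(0.131044 + 12.967201) = 3.6191

3.6191 m


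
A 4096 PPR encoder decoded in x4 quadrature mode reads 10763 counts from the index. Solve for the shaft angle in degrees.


angle = counts * 360 / (PPR*4) = 10763 * 360 / 16384 = 236.4917

236.4917 degrees


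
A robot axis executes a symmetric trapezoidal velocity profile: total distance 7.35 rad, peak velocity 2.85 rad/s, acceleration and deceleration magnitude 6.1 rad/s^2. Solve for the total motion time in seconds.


t_acc = v/a = 2.85/6.1 = 0.467213 s
d_acc = v^2/(2a) = 0.665779 rad (each ramp)
d_cruise = 7.35 - 2*0.665779 = 6.018442 rad
t_cruise = 6.018442/2.85 = 2.111734 s
t_total = 2*0.467213 + 2.111734 = 3.0462

3.0462 s


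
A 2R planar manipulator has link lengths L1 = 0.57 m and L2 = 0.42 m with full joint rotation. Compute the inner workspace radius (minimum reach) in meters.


r_min = |L1 - L2| = |0.57 - 0.42| = 0.1500

0.1500 m


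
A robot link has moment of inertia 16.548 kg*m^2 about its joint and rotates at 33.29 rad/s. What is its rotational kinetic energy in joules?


KE = (1/2)*I*omega^2 = 0.5*16.548*33.29^2 = 9169.4462

9169.4462 J


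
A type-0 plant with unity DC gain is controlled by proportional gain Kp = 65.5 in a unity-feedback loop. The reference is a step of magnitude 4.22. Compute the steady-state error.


e_ss = R/(1 + Kp) = 4.22/(1 + 65.5) = 4.22/66.5000 = 0.0635

0.0635


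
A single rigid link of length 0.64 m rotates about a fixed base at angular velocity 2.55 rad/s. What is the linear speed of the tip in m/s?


v = L*omega = 0.64 * 2.55 = 1.6320

1.6320 m/s


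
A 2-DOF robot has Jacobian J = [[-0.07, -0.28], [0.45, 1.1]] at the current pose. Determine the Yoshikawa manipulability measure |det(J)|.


det(J) = -0.07*1.1 - (-0.28)*(0.45) = 0.0490
|det(J)| = 0.0490

0.0490


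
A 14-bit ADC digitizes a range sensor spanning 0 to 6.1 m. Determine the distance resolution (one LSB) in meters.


res = range / 2^n = 6.1/2^14 = 6.1/16384 = 3.7231e-04

3.7231e-04 m


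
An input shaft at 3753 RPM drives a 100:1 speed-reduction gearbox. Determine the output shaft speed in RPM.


omega_out = omega_in / N = 3753 / 100 = 37.5300

37.5300 RPM


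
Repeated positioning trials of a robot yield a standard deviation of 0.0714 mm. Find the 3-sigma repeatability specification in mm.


repeatability = 3*sigma = 3*0.0714 = 0.2142

0.2142 mm


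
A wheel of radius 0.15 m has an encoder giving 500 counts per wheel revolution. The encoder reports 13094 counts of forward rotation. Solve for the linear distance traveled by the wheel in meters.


revs = 13094/500 = 26.188000
d = revs * 2*pi*r = 26.188000 * 2*pi*0.15 = 24.6816

24.6816 m


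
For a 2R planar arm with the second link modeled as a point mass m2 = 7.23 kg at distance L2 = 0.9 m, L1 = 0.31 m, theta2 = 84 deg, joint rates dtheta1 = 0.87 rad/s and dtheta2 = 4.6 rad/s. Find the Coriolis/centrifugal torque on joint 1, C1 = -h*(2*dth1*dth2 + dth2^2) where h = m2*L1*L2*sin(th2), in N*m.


h = m2*L1*L2*sin(th2) = 7.23*0.31*0.9*sin(84 deg) = 2.006120
C1 = -h*(2*0.87*4.6 + 4.6^2) = -2.006120*29.1640 = -58.5065

-58.5065 N*m


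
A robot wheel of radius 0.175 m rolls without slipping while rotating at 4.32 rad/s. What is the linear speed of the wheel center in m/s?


v = omega * r = 4.32 * 0.175 = 0.7560

0.7560 m/s


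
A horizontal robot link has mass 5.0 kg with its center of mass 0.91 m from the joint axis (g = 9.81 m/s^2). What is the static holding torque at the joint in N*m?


tau = m*g*L = 5.0 * 9.81 * 0.91 = 44.6355

44.6355 N*m


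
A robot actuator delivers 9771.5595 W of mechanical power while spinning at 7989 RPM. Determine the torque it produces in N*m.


omega = 7989 * 2*pi/60 = 836.606124 rad/s
tau = P / omega = 9771.5595 / 836.606124 = 11.6800

11.6800 N*m


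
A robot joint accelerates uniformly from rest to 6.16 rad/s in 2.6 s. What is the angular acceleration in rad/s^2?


alpha = delta_omega / t = 6.16 / 2.6 = 2.3692

2.3692 rad/s^2


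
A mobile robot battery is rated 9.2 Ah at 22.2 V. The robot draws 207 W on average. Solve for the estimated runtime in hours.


E = 9.2*22.2 = 204.2400 Wh
t = E/P = 204.2400/207 = 0.9867

0.9867 hours


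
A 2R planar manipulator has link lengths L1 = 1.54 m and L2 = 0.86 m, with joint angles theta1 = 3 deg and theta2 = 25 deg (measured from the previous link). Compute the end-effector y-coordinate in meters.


y = L1*sin(th1) + L2*sin(th1+th2) = 1.54*sin(3 deg) + 0.86*sin(28 deg) = 0.4843

0.4843 m


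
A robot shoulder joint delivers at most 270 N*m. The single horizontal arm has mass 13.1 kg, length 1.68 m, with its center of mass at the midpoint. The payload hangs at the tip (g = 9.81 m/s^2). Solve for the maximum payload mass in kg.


tau_arm = m_arm*g*(L/2) = 13.1*9.81*1.68/2 = 107.9492 N*m
tau_payload = tau_max - tau_arm = 270 - 107.9492 = 162.0508
m_payload = tau_payload / (g*L) = 162.0508 / (9.81*1.68) = 9.8327

9.8327 kg


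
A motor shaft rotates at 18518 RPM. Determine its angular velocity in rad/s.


omega = 18518 * 2*pi/60 = 1939.2004

1939.2004 rad/s


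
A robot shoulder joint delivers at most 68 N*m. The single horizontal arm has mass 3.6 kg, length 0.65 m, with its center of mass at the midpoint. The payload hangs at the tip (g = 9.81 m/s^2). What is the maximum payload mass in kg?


tau_arm = m_arm*g*(L/2) = 3.6*9.81*0.65/2 = 11.4777 N*m
tau_payload = tau_max - tau_arm = 68 - 11.4777 = 56.5223
m_payload = tau_payload / (g*L) = 56.5223 / (9.81*0.65) = 8.8642

8.8642 kg


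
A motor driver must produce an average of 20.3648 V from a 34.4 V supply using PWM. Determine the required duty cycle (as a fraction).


D = V_avg/V_supply = 20.3648/34.4 = 0.5920

0.5920


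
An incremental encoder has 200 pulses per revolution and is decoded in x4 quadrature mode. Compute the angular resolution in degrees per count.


resolution = 360 / (PPR * 4) = 360 / 800 = 0.4500

0.4500 degrees


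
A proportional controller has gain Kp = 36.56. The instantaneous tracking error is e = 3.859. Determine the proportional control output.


u_P = Kp * e = 36.56 * 3.859 = 141.0850

141.0850


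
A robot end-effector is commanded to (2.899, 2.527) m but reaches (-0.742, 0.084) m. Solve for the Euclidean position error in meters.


dx = -0.742 - (2.899) = -3.6410, dy = 0.084 - (2.527) = -2.4430
err = sqrt(13.256881 + 5.968249) = 4.3846

4.3846 m


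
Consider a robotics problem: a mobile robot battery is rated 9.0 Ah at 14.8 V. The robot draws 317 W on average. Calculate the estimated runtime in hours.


E = 9.0*14.8 = 133.2000 Wh
t = E/P = 133.2000/317 = 0.4202

0.4202 hours


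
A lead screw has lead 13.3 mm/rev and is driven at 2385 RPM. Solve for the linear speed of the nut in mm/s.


v = lead * (RPM/60) = 13.3*2385/60 = 528.6750

528.6750 mm/s


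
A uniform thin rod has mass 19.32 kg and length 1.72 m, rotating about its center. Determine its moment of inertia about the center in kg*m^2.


I = (1/12)*m*L^2 = (1/12)*19.32*1.72^2 = 4.7630

4.7630 kg*m^2


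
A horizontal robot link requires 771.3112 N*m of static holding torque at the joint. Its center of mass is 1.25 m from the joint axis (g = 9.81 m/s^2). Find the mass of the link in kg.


m = tau / (g*L) = 771.3112 / (9.81 * 1.25) = 62.9000

62.9000 kg


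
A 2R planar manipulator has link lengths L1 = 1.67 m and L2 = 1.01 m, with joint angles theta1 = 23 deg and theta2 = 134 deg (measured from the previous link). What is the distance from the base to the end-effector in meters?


x = L1*cos(th1) + L2*cos(th1+th2) = 0.607533
y = L1*sin(th1) + L2*sin(th1+th2) = 1.047159
d = sqrt(x^2 + y^2) = sqrt(0.369096 + 1.096542) = 1.2106

1.2106 m


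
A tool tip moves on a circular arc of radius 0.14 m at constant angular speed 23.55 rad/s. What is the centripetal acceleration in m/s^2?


a_c = omega^2 * r = 23.55^2 * 0.14 = 77.6444

77.6444 m/s^2


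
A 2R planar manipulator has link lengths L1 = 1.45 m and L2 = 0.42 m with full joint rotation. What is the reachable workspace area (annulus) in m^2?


r_max = L1 + L2 = 1.8700, r_min = |L1 - L2| = 1.0300
A = pi*(r_max^2 - r_min^2) = pi*(3.4969 - 1.0609) = 7.6529

7.6529 m^2


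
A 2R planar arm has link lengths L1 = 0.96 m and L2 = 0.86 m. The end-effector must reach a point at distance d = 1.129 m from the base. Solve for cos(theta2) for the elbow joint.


cos(th2) = (d^2 - L1^2 - L2^2)/(2*L1*L2) = (1.129^2 - 0.96^2 - 0.86^2)/(2*0.96*0.86) = -0.2341

-0.2341


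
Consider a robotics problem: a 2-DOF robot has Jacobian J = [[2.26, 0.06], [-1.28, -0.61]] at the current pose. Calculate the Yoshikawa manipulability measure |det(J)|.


det(J) = 2.26*-0.61 - (0.06)*(-1.28) = -1.3018
|det(J)| = 1.3018

1.3018


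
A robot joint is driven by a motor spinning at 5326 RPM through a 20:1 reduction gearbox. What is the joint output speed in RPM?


omega_joint = omega_motor / N = 5326 / 20 = 266.3000

266.3000 RPM


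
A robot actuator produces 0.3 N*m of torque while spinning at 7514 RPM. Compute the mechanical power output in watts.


omega = 7514 * 2*pi/60 = 786.864240 rad/s
P = tau * omega = 0.3 * 786.864240 = 236.0593

236.0593 W


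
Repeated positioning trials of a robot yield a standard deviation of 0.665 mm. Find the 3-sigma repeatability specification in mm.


repeatability = 3*sigma = 3*0.665 = 1.9950

1.9950 mm


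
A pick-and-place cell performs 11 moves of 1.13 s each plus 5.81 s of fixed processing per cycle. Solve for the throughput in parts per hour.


T_cycle = 11*1.13 + 5.81 = 18.2400 s
rate = 3600/T = 197.3684

197.3684 parts/hour


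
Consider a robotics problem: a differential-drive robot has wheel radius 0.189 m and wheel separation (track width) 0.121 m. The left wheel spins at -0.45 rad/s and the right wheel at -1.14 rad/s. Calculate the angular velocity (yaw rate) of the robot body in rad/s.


omega = r*(wR - wL)/L = 0.189*(-1.14 - (-0.45))/0.121 = -1.0778

-1.0778 rad/s


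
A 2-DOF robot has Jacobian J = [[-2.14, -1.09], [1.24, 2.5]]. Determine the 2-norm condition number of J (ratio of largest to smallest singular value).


JJ^T eigenvalues: trace(JJ^T) = 13.5553, det(JJ^T) = det(J)^2 = 15.98720256
s_max^2 = (13.5553 + sqrt(119.79734785))/2 = 12.25024874
s_min^2 = (13.5553 - sqrt(119.79734785))/2 = 1.30505126
kappa = s_max/s_min = sqrt(12.25024874/1.30505126) = 3.0638

3.0638


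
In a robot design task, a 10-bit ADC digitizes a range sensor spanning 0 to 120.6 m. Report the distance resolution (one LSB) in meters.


res = range / 2^n = 120.6/2^10 = 120.6/1024 = 0.1178

0.1178 m


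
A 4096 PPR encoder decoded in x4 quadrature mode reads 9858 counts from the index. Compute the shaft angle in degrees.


angle = counts * 360 / (PPR*4) = 9858 * 360 / 16384 = 216.6064

216.6064 degrees


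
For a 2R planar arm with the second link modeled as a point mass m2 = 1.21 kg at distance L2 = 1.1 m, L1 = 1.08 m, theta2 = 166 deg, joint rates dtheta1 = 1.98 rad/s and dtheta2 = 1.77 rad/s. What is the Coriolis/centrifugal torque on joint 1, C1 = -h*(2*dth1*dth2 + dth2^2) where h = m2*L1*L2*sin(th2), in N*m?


h = m2*L1*L2*sin(th2) = 1.21*1.08*1.1*sin(166 deg) = 0.347758
C1 = -h*(2*1.98*1.77 + 1.77^2) = -0.347758*10.1421 = -3.5270

-3.5270 N*m


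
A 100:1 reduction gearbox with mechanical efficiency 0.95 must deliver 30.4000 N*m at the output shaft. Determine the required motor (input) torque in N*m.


tau_in = tau_out / (N * eta) = 30.4000 / (100 * 0.95) = 0.3200

0.3200 N*m


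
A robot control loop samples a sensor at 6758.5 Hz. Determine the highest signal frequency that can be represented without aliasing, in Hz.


f_max = f_s/2 = 6758.5/2 = 3379.2500

3379.2500 Hz


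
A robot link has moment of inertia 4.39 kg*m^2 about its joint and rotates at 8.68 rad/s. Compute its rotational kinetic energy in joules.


KE = (1/2)*I*omega^2 = 0.5*4.39*8.68^2 = 165.3766

165.3766 J


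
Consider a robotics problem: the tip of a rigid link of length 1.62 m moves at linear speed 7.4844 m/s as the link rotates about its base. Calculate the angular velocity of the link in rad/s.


omega = v / L = 7.4844 / 1.62 = 4.6200

4.6200 rad/s


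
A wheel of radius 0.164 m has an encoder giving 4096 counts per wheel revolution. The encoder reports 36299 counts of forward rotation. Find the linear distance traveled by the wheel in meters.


revs = 36299/4096 = 8.862061
d = revs * 2*pi*r = 8.862061 * 2*pi*0.164 = 9.1318

9.1318 m


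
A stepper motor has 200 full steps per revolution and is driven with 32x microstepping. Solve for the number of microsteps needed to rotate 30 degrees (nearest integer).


step_size = 360/(200*32) = 360/6400 = 0.056250 deg
n = 30/(360/6400) = 30*6400/360 = 533.3333 -> 533

533 steps


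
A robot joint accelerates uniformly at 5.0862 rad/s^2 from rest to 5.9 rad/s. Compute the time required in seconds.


t = delta_omega / alpha = 5.9 / 5.0862 = 1.1600

1.1600 s


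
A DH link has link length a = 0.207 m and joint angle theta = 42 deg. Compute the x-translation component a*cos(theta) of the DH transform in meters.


a*cos(theta) = 0.207*cos(42 deg) = 0.1538

0.1538 m


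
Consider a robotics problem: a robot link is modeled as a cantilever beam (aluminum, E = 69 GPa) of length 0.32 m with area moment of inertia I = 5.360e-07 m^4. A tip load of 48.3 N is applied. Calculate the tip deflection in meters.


delta = F*L^3/(3*E*I) = 48.3*0.32^3/(3*6.900e+10*5.360e-07)
      = 1.5826944/110952 = 1.4265e-05

1.4265e-05 m


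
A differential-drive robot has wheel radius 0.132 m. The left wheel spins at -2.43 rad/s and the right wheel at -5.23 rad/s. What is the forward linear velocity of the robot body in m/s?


v = r*(wR + wL)/2 = 0.132*(-5.23 + -2.43)/2 = -0.5056

-0.5056 m/s


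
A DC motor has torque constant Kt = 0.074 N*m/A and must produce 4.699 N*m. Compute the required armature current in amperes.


I = tau / Kt = 4.699/0.074 = 63.5000

63.5000 A


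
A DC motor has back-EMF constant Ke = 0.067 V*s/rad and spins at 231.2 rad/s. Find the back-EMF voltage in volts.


V_emf = Ke * omega = 0.067*231.2 = 15.4904

15.4904 V


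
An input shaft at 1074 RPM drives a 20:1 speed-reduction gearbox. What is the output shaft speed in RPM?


omega_out = omega_in / N = 1074 / 20 = 53.7000

53.7000 RPM


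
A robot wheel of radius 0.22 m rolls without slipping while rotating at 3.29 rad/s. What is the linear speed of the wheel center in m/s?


v = omega * r = 3.29 * 0.22 = 0.7238

0.7238 m/s


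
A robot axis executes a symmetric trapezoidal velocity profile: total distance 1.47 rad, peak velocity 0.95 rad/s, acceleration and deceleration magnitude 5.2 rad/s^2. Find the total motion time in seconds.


t_acc = v/a = 0.95/5.2 = 0.182692 s
d_acc = v^2/(2a) = 0.086779 rad (each ramp)
d_cruise = 1.47 - 2*0.086779 = 1.296442 rad
t_cruise = 1.296442/0.95 = 1.364676 s
t_total = 2*0.182692 + 1.364676 = 1.7301

1.7301 s


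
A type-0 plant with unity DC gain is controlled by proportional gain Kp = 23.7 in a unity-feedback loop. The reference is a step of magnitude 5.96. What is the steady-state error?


e_ss = R/(1 + Kp) = 5.96/(1 + 23.7) = 5.96/24.7000 = 0.2413

0.2413


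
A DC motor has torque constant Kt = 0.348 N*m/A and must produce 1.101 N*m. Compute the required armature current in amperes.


I = tau / Kt = 1.101/0.348 = 3.1638

3.1638 A


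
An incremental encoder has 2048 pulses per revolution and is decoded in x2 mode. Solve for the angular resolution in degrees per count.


resolution = 360 / (PPR * 2) = 360 / 4096 = 0.0879

0.0879 degrees


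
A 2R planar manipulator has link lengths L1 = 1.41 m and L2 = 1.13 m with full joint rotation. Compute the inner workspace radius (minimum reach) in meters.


r_min = |L1 - L2| = |1.41 - 1.13| = 0.2800

0.2800 m


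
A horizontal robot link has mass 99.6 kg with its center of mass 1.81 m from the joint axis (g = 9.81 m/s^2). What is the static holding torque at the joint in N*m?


tau = m*g*L = 99.6 * 9.81 * 1.81 = 1768.5076

1768.5076 N*m


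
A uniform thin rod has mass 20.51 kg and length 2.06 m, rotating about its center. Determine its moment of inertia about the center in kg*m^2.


I = (1/12)*m*L^2 = (1/12)*20.51*2.06^2 = 7.2530

7.2530 kg*m^2


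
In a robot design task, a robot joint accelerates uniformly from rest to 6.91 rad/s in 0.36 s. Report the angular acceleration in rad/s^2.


alpha = delta_omega / t = 6.91 / 0.36 = 19.1944

19.1944 rad/s^2


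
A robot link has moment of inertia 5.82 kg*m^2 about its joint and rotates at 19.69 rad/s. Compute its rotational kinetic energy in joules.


KE = (1/2)*I*omega^2 = 0.5*5.82*19.69^2 = 1128.1957

1128.1957 J


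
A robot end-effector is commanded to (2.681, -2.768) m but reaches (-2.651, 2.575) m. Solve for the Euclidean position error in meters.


dx = -2.651 - (2.681) = -5.3320, dy = 2.575 - (-2.768) = 5.3430
err = sqrt(28.430224 + 28.547649) = 7.5484

7.5484 m


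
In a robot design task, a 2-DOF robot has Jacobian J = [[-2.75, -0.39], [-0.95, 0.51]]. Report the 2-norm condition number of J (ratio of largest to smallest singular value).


JJ^T eigenvalues: trace(JJ^T) = 8.8772, det(JJ^T) = det(J)^2 = 3.14352900
s_max^2 = (8.8772 + sqrt(66.23056384))/2 = 8.50770813
s_min^2 = (8.8772 - sqrt(66.23056384))/2 = 0.36949187
kappa = s_max/s_min = sqrt(8.50770813/0.36949187) = 4.7985

4.7985


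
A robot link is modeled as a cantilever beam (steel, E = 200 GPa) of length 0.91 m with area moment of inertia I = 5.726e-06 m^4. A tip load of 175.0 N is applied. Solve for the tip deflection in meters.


delta = F*L^3/(3*E*I) = 175.0*0.91^3/(3*2.000e+11*5.726e-06)
      = 131.874925/3435600 = 3.8385e-05

3.8385e-05 m


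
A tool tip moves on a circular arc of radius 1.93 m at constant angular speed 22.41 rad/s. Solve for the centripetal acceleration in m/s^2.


a_c = omega^2 * r = 22.41^2 * 1.93 = 969.2616

969.2616 m/s^2


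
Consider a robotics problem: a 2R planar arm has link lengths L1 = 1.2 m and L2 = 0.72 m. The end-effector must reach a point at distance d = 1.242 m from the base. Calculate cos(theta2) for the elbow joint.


cos(th2) = (d^2 - L1^2 - L2^2)/(2*L1*L2) = (1.242^2 - 1.2^2 - 0.72^2)/(2*1.2*0.72) = -0.2406

-0.2406


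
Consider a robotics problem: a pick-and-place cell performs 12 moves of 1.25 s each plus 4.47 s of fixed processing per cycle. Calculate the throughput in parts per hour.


T_cycle = 12*1.25 + 4.47 = 19.4700 s
rate = 3600/T = 184.8998

184.8998 parts/hour


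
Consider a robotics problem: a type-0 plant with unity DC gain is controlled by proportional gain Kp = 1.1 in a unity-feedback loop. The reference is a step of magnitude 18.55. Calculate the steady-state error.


e_ss = R/(1 + Kp) = 18.55/(1 + 1.1) = 18.55/2.1000 = 8.8333

8.8333


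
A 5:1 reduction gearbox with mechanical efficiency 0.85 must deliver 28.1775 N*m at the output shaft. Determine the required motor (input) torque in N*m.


tau_in = tau_out / (N * eta) = 28.1775 / (5 * 0.85) = 6.6300

6.6300 N*m


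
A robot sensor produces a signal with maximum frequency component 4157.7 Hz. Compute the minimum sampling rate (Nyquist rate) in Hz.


f_s,min = 2*f_max = 2*4157.7 = 8315.4000

8315.4000 Hz


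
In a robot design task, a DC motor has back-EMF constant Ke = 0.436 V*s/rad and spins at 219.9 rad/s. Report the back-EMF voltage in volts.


V_emf = Ke * omega = 0.436*219.9 = 95.8764

95.8764 V


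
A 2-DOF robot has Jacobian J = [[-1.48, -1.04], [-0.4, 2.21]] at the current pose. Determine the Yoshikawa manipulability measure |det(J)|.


det(J) = -1.48*2.21 - (-1.04)*(-0.4) = -3.6868
|det(J)| = 3.6868

3.6868


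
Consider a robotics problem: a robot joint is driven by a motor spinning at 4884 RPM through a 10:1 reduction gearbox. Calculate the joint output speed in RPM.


omega_joint = omega_motor / N = 4884 / 10 = 488.4000

488.4000 RPM


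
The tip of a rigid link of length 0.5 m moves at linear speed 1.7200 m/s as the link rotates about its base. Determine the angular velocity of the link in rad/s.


omega = v / L = 1.7200 / 0.5 = 3.4400

3.4400 rad/s


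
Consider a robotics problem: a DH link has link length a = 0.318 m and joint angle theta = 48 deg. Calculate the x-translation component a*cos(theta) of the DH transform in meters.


a*cos(theta) = 0.318*cos(48 deg) = 0.2128

0.2128 m


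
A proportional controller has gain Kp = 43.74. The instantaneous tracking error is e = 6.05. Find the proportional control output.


u_P = Kp * e = 43.74 * 6.05 = 264.6270

264.6270


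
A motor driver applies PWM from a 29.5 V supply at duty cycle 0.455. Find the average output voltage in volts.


V_avg = V_supply * D = 29.5*0.455 = 13.4225

13.4225 V


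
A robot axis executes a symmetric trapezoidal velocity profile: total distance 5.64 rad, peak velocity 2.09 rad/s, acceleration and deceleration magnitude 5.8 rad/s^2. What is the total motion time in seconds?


t_acc = v/a = 2.09/5.8 = 0.360345 s
d_acc = v^2/(2a) = 0.376560 rad (each ramp)
d_cruise = 5.64 - 2*0.376560 = 4.886880 rad
t_cruise = 4.886880/2.09 = 2.338220 s
t_total = 2*0.360345 + 2.338220 = 3.0589

3.0589 s


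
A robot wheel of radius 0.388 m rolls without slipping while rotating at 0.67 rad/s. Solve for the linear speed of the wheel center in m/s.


v = omega * r = 0.67 * 0.388 = 0.2600

0.2600 m/s


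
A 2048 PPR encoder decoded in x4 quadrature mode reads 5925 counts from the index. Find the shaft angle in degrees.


angle = counts * 360 / (PPR*4) = 5925 * 360 / 8192 = 260.3760

260.3760 degrees


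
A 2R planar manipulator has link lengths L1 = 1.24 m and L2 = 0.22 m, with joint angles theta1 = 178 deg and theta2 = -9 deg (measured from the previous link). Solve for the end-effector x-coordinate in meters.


x = L1*cos(th1) + L2*cos(th1+th2) = 1.24*cos(178 deg) + 0.22*cos(169 deg) = -1.4552

-1.4552 m


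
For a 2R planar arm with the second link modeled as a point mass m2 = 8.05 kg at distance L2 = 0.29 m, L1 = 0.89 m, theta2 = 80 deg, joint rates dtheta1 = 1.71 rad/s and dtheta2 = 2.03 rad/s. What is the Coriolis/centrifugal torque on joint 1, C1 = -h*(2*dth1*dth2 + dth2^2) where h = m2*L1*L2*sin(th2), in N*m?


h = m2*L1*L2*sin(th2) = 8.05*0.89*0.29*sin(80 deg) = 2.046140
C1 = -h*(2*1.71*2.03 + 2.03^2) = -2.046140*11.0635 = -22.6375

-22.6375 N*m


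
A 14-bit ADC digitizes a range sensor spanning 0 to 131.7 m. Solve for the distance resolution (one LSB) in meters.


res = range / 2^n = 131.7/2^14 = 131.7/16384 = 0.0080

0.0080 m


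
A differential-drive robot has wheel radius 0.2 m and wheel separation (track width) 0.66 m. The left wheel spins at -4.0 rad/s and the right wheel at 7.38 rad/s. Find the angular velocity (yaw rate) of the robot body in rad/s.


omega = r*(wR - wL)/L = 0.2*(7.38 - (-4.0))/0.66 = 3.4485

3.4485 rad/s


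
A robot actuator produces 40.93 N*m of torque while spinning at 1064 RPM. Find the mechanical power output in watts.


omega = 1064 * 2*pi/60 = 111.421819 rad/s
P = tau * omega = 40.93 * 111.421819 = 4560.4951

4560.4951 W


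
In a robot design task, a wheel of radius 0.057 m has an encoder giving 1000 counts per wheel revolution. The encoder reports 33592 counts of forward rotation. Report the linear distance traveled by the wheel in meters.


revs = 33592/1000 = 33.592000
d = revs * 2*pi*r = 33.592000 * 2*pi*0.057 = 12.0307

12.0307 m


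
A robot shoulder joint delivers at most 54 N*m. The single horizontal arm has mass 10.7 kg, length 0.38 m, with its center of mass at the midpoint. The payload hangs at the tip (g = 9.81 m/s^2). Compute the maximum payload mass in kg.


tau_arm = m_arm*g*(L/2) = 10.7*9.81*0.38/2 = 19.9437 N*m
tau_payload = tau_max - tau_arm = 54 - 19.9437 = 34.0563
m_payload = tau_payload / (g*L) = 34.0563 / (9.81*0.38) = 9.1358

9.1358 kg


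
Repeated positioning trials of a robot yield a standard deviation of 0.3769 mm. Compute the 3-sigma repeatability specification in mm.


repeatability = 3*sigma = 3*0.3769 = 1.1307

1.1307 mm


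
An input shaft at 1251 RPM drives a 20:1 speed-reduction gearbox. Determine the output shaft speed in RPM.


omega_out = omega_in / N = 1251 / 20 = 62.5500

62.5500 RPM


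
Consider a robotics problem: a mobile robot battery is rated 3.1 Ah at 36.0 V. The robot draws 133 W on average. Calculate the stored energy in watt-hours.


E = capacity * V = 3.1*36.0 = 111.6000

111.6000 Wh


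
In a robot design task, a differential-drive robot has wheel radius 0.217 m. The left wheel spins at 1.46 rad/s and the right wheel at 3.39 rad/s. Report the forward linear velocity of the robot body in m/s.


v = r*(wR + wL)/2 = 0.217*(3.39 + 1.46)/2 = 0.5262

0.5262 m/s


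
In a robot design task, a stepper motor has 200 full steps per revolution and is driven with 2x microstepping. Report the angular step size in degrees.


step = 360/(200*2) = 360/400 = 0.9000

0.9000 degrees


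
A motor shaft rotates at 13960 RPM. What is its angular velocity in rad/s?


omega = 13960 * 2*pi/60 = 1461.8878

1461.8878 rad/s


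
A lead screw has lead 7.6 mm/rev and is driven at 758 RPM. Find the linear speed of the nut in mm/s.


v = lead * (RPM/60) = 7.6*758/60 = 96.0133

96.0133 mm/s


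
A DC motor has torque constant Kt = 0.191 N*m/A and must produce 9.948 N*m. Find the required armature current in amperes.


I = tau / Kt = 9.948/0.191 = 52.0838

52.0838 A


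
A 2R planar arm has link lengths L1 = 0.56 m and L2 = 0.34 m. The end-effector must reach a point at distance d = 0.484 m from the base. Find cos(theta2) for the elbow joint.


cos(th2) = (d^2 - L1^2 - L2^2)/(2*L1*L2) = (0.484^2 - 0.56^2 - 0.34^2)/(2*0.56*0.34) = -0.5119

-0.5119


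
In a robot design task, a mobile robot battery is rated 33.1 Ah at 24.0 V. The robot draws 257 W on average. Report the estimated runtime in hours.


E = 33.1*24.0 = 794.4000 Wh
t = E/P = 794.4000/257 = 3.0911

3.0911 hours


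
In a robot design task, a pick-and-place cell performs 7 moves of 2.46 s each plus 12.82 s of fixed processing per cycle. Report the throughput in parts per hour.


T_cycle = 7*2.46 + 12.82 = 30.0400 s
rate = 3600/T = 119.8402

119.8402 parts/hour


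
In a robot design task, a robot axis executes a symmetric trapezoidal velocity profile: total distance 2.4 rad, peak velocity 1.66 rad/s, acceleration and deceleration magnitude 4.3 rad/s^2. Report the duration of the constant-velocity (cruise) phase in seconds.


t_acc = v/a = 0.386047 s, d_acc = v^2/(2a) = 0.320419 rad each
d_cruise = 2.4 - 2*0.320419 = 1.759162 rad
t_cruise = d_cruise/v = 1.759162/1.66 = 1.0597

1.0597 s


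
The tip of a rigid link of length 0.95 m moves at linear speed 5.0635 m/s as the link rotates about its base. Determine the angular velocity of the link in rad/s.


omega = v / L = 5.0635 / 0.95 = 5.3300

5.3300 rad/s


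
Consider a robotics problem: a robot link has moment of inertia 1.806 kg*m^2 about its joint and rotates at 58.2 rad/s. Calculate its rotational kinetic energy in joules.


KE = (1/2)*I*omega^2 = 0.5*1.806*58.2^2 = 3058.6777

3058.6777 J


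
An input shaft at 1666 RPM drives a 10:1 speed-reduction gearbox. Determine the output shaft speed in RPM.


omega_out = omega_in / N = 1666 / 10 = 166.6000

166.6000 RPM


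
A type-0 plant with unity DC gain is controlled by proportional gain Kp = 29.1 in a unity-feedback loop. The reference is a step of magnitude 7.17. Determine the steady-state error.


e_ss = R/(1 + Kp) = 7.17/(1 + 29.1) = 7.17/30.1000 = 0.2382

0.2382


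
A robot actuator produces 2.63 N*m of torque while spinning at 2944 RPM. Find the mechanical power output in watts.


omega = 2944 * 2*pi/60 = 308.294959 rad/s
P = tau * omega = 2.63 * 308.294959 = 810.8157

810.8157 W


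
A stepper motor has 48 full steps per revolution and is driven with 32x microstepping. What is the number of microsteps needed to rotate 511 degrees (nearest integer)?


step_size = 360/(48*32) = 360/1536 = 0.234375 deg
n = 511/(360/1536) = 511*1536/360 = 2180.2667 -> 2180

2180 steps


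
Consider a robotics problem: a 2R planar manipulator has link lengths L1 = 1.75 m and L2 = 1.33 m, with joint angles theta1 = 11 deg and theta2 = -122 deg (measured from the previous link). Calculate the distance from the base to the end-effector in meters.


x = L1*cos(th1) + L2*cos(th1+th2) = 1.241218
y = L1*sin(th1) + L2*sin(th1+th2) = -0.907746
d = sqrt(x^2 + y^2) = sqrt(1.540622 + 0.824003) = 1.5377

1.5377 m


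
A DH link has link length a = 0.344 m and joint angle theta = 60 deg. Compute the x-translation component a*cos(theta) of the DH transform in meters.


a*cos(theta) = 0.344*cos(60 deg) = 0.1720

0.1720 m


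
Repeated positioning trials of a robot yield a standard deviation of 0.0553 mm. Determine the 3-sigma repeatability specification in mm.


repeatability = 3*sigma = 3*0.0553 = 0.1659

0.1659 mm


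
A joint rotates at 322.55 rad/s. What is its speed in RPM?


RPM = 322.55 * 60/(2*pi) = 3080.1256

3080.1256 RPM


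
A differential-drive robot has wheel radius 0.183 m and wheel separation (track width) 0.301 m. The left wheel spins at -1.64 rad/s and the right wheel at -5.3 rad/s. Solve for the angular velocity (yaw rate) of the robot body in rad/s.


omega = r*(wR - wL)/L = 0.183*(-5.3 - (-1.64))/0.301 = -2.2252

-2.2252 rad/s


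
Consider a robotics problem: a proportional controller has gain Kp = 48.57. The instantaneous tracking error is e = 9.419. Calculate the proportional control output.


u_P = Kp * e = 48.57 * 9.419 = 457.4808

457.4808


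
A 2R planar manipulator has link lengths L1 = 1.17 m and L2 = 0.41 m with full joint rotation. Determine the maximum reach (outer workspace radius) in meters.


r_max = L1 + L2 = 1.17 + 0.41 = 1.5800

1.5800 m


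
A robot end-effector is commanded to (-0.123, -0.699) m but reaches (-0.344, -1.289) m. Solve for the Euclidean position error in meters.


dx = -0.344 - (-0.123) = -0.2210, dy = -1.289 - (-0.699) = -0.5900
err = sqrt(0.048841 + 0.348100) = 0.6300

0.6300 m


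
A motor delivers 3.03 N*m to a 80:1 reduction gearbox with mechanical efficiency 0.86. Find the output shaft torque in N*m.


tau_out = tau_in * N * eta = 3.03 * 80 * 0.86 = 208.4640

208.4640 N*m


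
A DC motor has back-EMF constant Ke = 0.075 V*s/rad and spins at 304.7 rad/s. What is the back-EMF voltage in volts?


V_emf = Ke * omega = 0.075*304.7 = 22.8525

22.8525 V


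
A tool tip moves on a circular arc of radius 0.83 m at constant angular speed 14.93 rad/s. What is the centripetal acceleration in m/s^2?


a_c = omega^2 * r = 14.93^2 * 0.83 = 185.0111

185.0111 m/s^2


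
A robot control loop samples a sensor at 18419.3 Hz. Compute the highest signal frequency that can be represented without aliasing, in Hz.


f_max = f_s/2 = 18419.3/2 = 9209.6500

9209.6500 Hz


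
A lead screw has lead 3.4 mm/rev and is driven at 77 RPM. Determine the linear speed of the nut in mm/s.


v = lead * (RPM/60) = 3.4*77/60 = 4.3633

4.3633 mm/s


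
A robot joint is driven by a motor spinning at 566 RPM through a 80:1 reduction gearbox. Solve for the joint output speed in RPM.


omega_joint = omega_motor / N = 566 / 80 = 7.0750

7.0750 RPM


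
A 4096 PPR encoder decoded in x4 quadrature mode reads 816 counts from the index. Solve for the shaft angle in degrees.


angle = counts * 360 / (PPR*4) = 816 * 360 / 16384 = 17.9297

17.9297 degrees


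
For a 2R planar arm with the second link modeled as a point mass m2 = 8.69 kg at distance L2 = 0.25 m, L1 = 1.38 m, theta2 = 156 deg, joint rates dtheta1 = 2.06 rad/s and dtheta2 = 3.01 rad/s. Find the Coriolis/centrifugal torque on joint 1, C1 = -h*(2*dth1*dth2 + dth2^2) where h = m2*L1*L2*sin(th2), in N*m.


h = m2*L1*L2*sin(th2) = 8.69*1.38*0.25*sin(156 deg) = 1.219417
C1 = -h*(2*2.06*3.01 + 3.01^2) = -1.219417*21.4613 = -26.1703

-26.1703 N*m


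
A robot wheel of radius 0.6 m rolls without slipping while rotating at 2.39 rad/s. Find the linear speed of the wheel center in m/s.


v = omega * r = 2.39 * 0.6 = 1.4340

1.4340 m/s


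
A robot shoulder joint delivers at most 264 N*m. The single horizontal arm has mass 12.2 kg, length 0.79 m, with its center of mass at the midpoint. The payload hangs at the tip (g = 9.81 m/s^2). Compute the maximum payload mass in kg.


tau_arm = m_arm*g*(L/2) = 12.2*9.81*0.79/2 = 47.2744 N*m
tau_payload = tau_max - tau_arm = 264 - 47.2744 = 216.7256
m_payload = tau_payload / (g*L) = 216.7256 / (9.81*0.79) = 27.9650

27.9650 kg


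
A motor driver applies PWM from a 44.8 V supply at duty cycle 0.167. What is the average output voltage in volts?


V_avg = V_supply * D = 44.8*0.167 = 7.4816

7.4816 V


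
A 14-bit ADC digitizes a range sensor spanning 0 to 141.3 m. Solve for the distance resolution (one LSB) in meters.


res = range / 2^n = 141.3/2^14 = 141.3/16384 = 0.0086

0.0086 m


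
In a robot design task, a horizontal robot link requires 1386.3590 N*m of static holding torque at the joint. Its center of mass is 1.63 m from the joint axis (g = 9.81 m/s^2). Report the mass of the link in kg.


m = tau / (g*L) = 1386.3590 / (9.81 * 1.63) = 86.7000

86.7000 kg


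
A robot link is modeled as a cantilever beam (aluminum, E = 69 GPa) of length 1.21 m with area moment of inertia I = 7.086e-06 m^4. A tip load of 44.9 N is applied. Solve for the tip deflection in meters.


delta = F*L^3/(3*E*I) = 44.9*1.21^3/(3*6.900e+10*7.086e-06)
      = 79.5430889/1466802 = 5.4229e-05

5.4229e-05 m


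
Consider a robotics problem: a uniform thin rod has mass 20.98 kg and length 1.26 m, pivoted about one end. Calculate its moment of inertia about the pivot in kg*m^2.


I = (1/3)*m*L^2 = (1/3)*20.98*1.26^2 = 11.1026

11.1026 kg*m^2


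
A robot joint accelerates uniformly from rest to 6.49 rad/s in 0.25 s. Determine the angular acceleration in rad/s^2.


alpha = delta_omega / t = 6.49 / 0.25 = 25.9600

25.9600 rad/s^2


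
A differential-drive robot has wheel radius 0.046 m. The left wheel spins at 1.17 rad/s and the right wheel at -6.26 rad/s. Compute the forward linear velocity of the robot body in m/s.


v = r*(wR + wL)/2 = 0.046*(-6.26 + 1.17)/2 = -0.1171

-0.1171 m/s


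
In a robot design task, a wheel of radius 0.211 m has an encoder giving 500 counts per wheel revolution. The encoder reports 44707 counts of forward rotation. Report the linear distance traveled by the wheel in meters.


revs = 44707/500 = 89.414000
d = revs * 2*pi*r = 89.414000 * 2*pi*0.211 = 118.5408

118.5408 m
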